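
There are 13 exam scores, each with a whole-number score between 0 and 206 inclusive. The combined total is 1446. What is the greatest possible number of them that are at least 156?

9

With k values at 156 or above and the rest at least 0, the sum is at least 0 + 156k.
Since the sum is 1446, we need 156k ≤ 1446, i.e. k ≤ 9.
k = 9 is achieved by 9 values at 156 and 4 at 0, total 1404; add 42 to one value (staying below 156) to reach 1446.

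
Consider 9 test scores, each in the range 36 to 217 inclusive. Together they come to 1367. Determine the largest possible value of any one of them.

217

Maximizing one value means minimizing the remaining 8.
The other 8 contribute at least 8 × 36 = 288, leaving at most 1367 − 288 = 1079.
But each score is capped at 217, so the maximum is 217.
Achievable: one at 217 and the other 8 totalling 1150, which fits since 8 × 36 ≤ 1150 ≤ 8 × 217.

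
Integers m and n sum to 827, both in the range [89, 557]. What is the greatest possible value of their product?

170982

With m + n fixed, mn peaks when the two are closest together.
Taking m = 413 and n = 414 (both in [89, 557]) gives mn = 170982.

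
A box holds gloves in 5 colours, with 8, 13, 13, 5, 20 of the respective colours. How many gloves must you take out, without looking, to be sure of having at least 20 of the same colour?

In the worst case you take as many as possible of each colour without reaching 20: 8 + 13 + 13 + 5 + 19 = 58.
The next one must give 20 of some colour, so 58 + 1 = 59.

59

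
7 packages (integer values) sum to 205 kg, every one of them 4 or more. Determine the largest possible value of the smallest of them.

The 7 values sum to 205, so their minimum is at most ⌊205/7⌋ = 29.
Taking 5 copies of 29 and 2 copies of 30 gives exactly 205, so 29 is attained.

29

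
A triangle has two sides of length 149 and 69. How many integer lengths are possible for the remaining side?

137

The triangle inequality gives |149 − 69| < c < 149 + 69, i.e. 80 < c < 218.
So c can be any integer from 81 to 217: 137 values.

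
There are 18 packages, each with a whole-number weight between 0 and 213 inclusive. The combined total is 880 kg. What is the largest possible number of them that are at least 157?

If k of the values are ≥ 157, the total is ≥ 157k + 0(18 − k).
Setting 157k + 0(18 − k) ≤ 880 gives 157k ≤ 880, so k ≤ 5.
k = 5 is achieved by 5 values at 157 and 13 at 0, total 785; add 95 to one value (staying below 157) to reach 880.

5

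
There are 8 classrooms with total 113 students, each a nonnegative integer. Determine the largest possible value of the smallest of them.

The 8 values sum to 113, so their minimum is at most ⌊113/8⌋ = 14.
Achievable: 7 of them at 14 and 1 at 15 total 113.

14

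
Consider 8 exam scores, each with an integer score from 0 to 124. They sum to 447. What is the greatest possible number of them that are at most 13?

Each value at 13 or below falls at least 124 − 13 = 111 short of the ceiling 124.
The ceiling total is 8 × 124 = 992, and we need 447, so at most ⌊(992 − 447)/111⌋ = 4 can be that low.
k = 4 is achieved by 4 values at 13 and 4 at 124, total 548; lower one of the 124's by 101 (still > 13) to reach 447.

4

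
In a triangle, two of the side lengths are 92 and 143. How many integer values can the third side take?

The triangle inequality gives |92 − 143| < c < 92 + 143, i.e. 51 < c < 235.
So c can be any integer from 52 to 234: 183 values.

183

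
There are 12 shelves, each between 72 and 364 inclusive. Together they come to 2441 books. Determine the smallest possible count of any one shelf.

Minimizing one value means maximizing the remaining 11.
The other 11 can take up 11 × 364 = 4004 ≥ 2441 − 72, so one shelf can sit at its floor of 72.
Achievable: one at 72 and the other 11 totalling 2369, which fits since 11 × 72 ≤ 2369 ≤ 11 × 364.

72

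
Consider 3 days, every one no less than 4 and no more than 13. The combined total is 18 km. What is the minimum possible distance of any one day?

Minimizing one value means maximizing the remaining 2.
The other 2 can take up 2 × 13 = 26 ≥ 18 − 4, so one day can sit at its floor of 4.
Achievable: one at 4 and the other 2 totalling 14, which fits since 2 × 4 ≤ 14 ≤ 2 × 13.

4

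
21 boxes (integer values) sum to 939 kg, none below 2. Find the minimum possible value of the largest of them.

45

The average is 939/21 > 44, so not all 21 can be 44 or less; the largest is ≥ 45.
Taking 6 copies of 44 and 15 copies of 45 gives exactly 939, so 45 is attained.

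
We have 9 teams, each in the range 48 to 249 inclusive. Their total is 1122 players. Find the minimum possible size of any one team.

48

Minimizing one value means maximizing the remaining 8.
The other 8 can take up 8 × 249 = 1992 ≥ 1122 − 48, so one team can sit at its floor of 48.
Achievable: one at 48 and the other 8 totalling 1074, which fits since 8 × 48 ≤ 1074 ≤ 8 × 249.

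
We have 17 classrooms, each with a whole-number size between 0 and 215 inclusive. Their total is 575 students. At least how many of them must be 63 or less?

If only k of them are at most 63, the other 17 − k are at least 64, so the total is at least (17 − k)·64 + k·0.
This is ≤ 575, so (17 − k)·64 + 0k ≤ 575, which gives k ≥ 9.
Exactly 9 works: 9 values at 0 and 8 at 64 total 512; raise one of the low values by 63 (still ≤ 63) to hit 575.

9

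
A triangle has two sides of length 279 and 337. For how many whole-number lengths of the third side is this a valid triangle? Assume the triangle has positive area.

557

The triangle inequality gives |279 − 337| < c < 279 + 337, i.e. 58 < c < 616.
So c can be any integer from 59 to 615: 557 values.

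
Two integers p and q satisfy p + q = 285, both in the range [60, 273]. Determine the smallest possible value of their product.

13500

pq = p(285 − p) is concave in p, so over [60, 225] it is minimized at an endpoint.
The extreme feasible split is p = 60, q = 225, giving pq = 13500.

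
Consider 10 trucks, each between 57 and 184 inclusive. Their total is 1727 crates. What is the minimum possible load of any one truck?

71

Minimizing one value means maximizing the remaining 9.
The other 9 contribute at most 9 × 184 = 1656, leaving at least 1727 − 1656 = 71.
Since 71 ≥ 57, this is achievable: one at 71 and 9 at 184.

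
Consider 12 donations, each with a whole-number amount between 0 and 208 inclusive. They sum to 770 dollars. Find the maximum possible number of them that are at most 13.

Each value at 13 or below falls at least 208 − 13 = 195 short of the ceiling 208.
The ceiling total is 12 × 208 = 2496, and we need 770, so at most ⌊(2496 − 770)/195⌋ = 8 can be that low.
k = 8 is achieved by 8 values at 13 and 4 at 208, total 936; lower one of the 208's by 166 (still > 13) to reach 770.

8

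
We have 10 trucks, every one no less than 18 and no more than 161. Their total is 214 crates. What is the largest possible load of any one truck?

52

To make one truck as large as possible, make the other 9 as small as possible.
The other 9 contribute at least 9 × 18 = 162, leaving at most 214 − 162 = 52.
Since 52 ≤ 161, this is achievable: one at 52 and 9 at 18.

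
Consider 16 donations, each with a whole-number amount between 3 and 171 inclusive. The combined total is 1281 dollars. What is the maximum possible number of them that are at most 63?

Suppose k of them are at most 63. Those contribute at most 63 each and the rest at most 171 each.
So the total is at most 63k + 171(16 − k) = 2736 − 108k. This must still be ≥ 1281, so k ≤ 13.
k = 13 is achieved by 13 values at 63 and 3 at 171, total 1332; lower one of the 171's by 51 (still > 63) to reach 1281.

13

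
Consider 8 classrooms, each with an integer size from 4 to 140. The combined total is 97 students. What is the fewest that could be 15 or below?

3

If only k of them are at most 15, the other 8 − k are at least 16, so the total is at least (8 − k)·16 + k·4.
This is ≤ 97, so (8 − k)·16 + 4k ≤ 97, which gives k ≥ 3.
Exactly 3 works: 3 values at 4 and 5 at 16 total 92; raise one of the low values by 5 (still ≤ 15) to hit 97.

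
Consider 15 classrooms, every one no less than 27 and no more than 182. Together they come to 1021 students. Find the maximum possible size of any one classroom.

182

Maximizing one value means minimizing the remaining 14.
The other 14 contribute at least 14 × 27 = 378, leaving at most 1021 − 378 = 643.
But each classroom is capped at 182, so the maximum is 182.
Achievable: one at 182 and the other 14 totalling 839, which fits since 14 × 27 ≤ 839 ≤ 14 × 182.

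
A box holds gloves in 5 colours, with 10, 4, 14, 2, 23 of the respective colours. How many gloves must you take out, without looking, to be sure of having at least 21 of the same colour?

In the worst case you take as many as possible of each colour without reaching 21: 10 + 4 + 14 + 2 + 20 = 50.
The next one must give 21 of some colour, so 50 + 1 = 51.

51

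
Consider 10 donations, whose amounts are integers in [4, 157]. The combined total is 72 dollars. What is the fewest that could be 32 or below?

9

Let j be the number exceeding 32. Then the total is ≥ 33·j + 4·(10 − j) = 40 + 29j.
So 29j ≤ 32 and j ≤ 1; hence at least 10 − 1 = 9 are ≤ 32.
Exactly 9 works: 9 values at 4 and 1 at 33 total 69; raise one of the low values by 3 (still ≤ 32) to hit 72.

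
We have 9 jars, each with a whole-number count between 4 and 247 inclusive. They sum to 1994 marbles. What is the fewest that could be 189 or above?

6

Each value short of 189 is at most 188, costing at least 247 − 188 = 59 against the maximum total of 2223.
We can afford to lose at most 2223 − 1994 = 229, so at most ⌊229/59⌋ = 3 fall short, and at least 6 are ≥ 189.
Exactly 6 works: 6 values at 247 and 3 at 188 total 2046; lower one of the high values by 52 (still ≥ 189) to hit 1994.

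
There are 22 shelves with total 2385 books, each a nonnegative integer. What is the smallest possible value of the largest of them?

The average is 2385/22 > 108, so not all 22 can be 108 or less; the largest is ≥ 109.
Achievable: 9 of them at 109 and 13 at 108 total 2385.

109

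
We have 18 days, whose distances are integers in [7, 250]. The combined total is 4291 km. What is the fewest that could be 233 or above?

7

If only k of them are at least 233, the other 18 − k are at most 232, so the total is at most k·250 + (18 − k)·232.
This must reach 4291, so k·250 + (18 − k)·232 ≥ 4291, giving k ≥ 7.
Exactly 7 works: 7 values at 250 and 11 at 232 total 4302; lower one of the high values by 11 (still ≥ 233) to hit 4291.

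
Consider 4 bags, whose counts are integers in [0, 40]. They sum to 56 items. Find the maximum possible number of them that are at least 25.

If k of the values are ≥ 25, the total is ≥ 25k + 0(4 − k).
Setting 25k + 0(4 − k) ≤ 56 gives 25k ≤ 56, so k ≤ 2.
k = 2 is achieved by 2 values at 25 and 2 at 0, total 50; add 6 to one value (staying below 25) to reach 56.

2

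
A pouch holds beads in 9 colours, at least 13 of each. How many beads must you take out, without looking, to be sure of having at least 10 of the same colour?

82

You could draw 9 of every colour without reaching 10 of any — 81 in all.
One more forces 10 of some colour, so 81 + 1 = 82.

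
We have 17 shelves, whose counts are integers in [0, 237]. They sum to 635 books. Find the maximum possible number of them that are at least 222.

With k values at 222 or above and the rest at least 0, the sum is at least 0 + 222k.
Since the sum is 635, we need 222k ≤ 635, i.e. k ≤ 2.
k = 2 is achieved by 2 values at 222 and 15 at 0, total 444; add 191 to one value (staying below 222) to reach 635.

2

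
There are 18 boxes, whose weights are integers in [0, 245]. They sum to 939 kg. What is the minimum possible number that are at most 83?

If only k of them are at most 83, the other 18 − k are at least 84, so the total is at least (18 − k)·84 + k·0.
This is ≤ 939, so (18 − k)·84 + 0k ≤ 939, which gives k ≥ 7.
Exactly 7 works: 7 values at 0 and 11 at 84 total 924; raise one of the low values by 15 (still ≤ 83) to hit 939.

7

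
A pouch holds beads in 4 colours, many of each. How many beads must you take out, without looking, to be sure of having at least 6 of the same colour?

In the worst case you draw 5 of each of the 4 colours: 4 × 5 = 20.
One more forces 6 of some colour, so 20 + 1 = 21.

21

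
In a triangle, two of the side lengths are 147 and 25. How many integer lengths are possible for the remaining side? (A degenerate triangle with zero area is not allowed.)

The triangle inequality gives |147 − 25| < c < 147 + 25, i.e. 122 < c < 172.
So c can be any integer from 123 to 171: 49 values.

49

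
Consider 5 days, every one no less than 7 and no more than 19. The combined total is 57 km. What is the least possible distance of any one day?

To make one day as small as possible, make the other 4 as large as possible.
The other 4 can take up 4 × 19 = 76 ≥ 57 − 7, so one day can sit at its floor of 7.
Achievable: one at 7 and the other 4 totalling 50, which fits since 4 × 7 ≤ 50 ≤ 4 × 19.

7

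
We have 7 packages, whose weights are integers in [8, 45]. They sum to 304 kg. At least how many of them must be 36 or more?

If only k of them are at least 36, the other 7 − k are at most 35, so the total is at most k·45 + (7 − k)·35.
This must reach 304, so k·45 + (7 − k)·35 ≥ 304, giving k ≥ 6.
Exactly 6 works: 6 values at 45 and 1 at 35 total 305; lower one of the high values by 1 (still ≥ 36) to hit 304.

6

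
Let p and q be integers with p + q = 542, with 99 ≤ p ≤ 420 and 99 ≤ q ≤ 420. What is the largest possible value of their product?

With p + q fixed, pq peaks when the two are closest together.
Taking p = 271 and q = 271 (both in [99, 420]) gives pq = 73441.

73441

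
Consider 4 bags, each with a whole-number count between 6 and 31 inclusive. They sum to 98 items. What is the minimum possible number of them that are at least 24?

If only k of them are at least 24, the other 4 − k are at most 23, so the total is at most k·31 + (4 − k)·23.
This must reach 98, so k·31 + (4 − k)·23 ≥ 98, giving k ≥ 1.
Exactly 1 works: 1 value at 31 and 3 at 23 total 100; lower one of the high values by 2 (still ≥ 24) to hit 98.

1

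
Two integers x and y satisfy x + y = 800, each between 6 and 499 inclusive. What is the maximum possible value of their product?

xy = x(800 − x) is maximized when x is as near 800/2 as the bounds allow.
Taking x = 400 and y = 400 (both in [6, 499]) gives xy = 160000.

160000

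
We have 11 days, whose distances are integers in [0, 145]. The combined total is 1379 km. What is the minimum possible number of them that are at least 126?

Each value short of 126 is at most 125, costing at least 145 − 125 = 20 against the maximum total of 1595.
We can afford to lose at most 1595 − 1379 = 216, so at most ⌊216/20⌋ = 10 fall short, and at least 1 are ≥ 126.
Exactly 1 works: 1 value at 145 and 10 at 125 total 1395; lower one of the high values by 16 (still ≥ 126) to hit 1379.

1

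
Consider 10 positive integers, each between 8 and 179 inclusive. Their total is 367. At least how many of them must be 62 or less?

5

Let j be the number exceeding 62. Then the total is ≥ 63·j + 8·(10 − j) = 80 + 55j.
So 55j ≤ 287 and j ≤ 5; hence at least 10 − 5 = 5 are ≤ 62.
Exactly 5 works: 5 values at 8 and 5 at 63 total 355; raise one of the low values by 12 (still ≤ 62) to hit 367.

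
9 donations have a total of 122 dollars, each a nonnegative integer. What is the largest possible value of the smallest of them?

13

The average is 122/9 < 14, so some value is ≤ 13.
Achievable: 4 of them at 13 and 5 at 14 total 122.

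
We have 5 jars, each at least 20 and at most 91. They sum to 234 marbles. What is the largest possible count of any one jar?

91

Maximizing one value means minimizing the remaining 4.
The other 4 contribute at least 4 × 20 = 80, leaving at most 234 − 80 = 154.
But each jar is capped at 91, so the maximum is 91.
Achievable: one at 91 and the other 4 totalling 143, which fits since 4 × 20 ≤ 143 ≤ 4 × 91.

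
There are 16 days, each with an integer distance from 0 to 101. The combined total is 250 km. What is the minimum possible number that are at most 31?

9

If only k of them are at most 31, the other 16 − k are at least 32, so the total is at least (16 − k)·32 + k·0.
This is ≤ 250, so (16 − k)·32 + 0k ≤ 250, which gives k ≥ 9.
Exactly 9 works: 9 values at 0 and 7 at 32 total 224; raise one of the low values by 26 (still ≤ 31) to hit 250.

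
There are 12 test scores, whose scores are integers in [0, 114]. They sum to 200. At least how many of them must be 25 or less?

5

If only k of them are at most 25, the other 12 − k are at least 26, so the total is at least (12 − k)·26 + k·0.
This is ≤ 200, so (12 − k)·26 + 0k ≤ 200, which gives k ≥ 5.
Exactly 5 works: 5 values at 0 and 7 at 26 total 182; raise one of the low values by 18 (still ≤ 25) to hit 200.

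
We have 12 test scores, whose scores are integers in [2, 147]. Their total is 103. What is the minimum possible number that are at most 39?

If only k of them are at most 39, the other 12 − k are at least 40, so the total is at least (12 − k)·40 + k·2.
This is ≤ 103, so (12 − k)·40 + 2k ≤ 103, which gives k ≥ 10.
Exactly 10 works: 10 values at 2 and 2 at 40 total 100; raise one of the low values by 3 (still ≤ 39) to hit 103.

10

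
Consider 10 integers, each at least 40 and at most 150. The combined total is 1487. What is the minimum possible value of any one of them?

Minimizing one value means maximizing the remaining 9.
The other 9 contribute at most 9 × 150 = 1350, leaving at least 1487 − 1350 = 137.
Since 137 ≥ 40, this is achievable: one at 137 and 9 at 150.

137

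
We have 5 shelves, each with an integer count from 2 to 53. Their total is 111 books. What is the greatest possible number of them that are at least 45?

With k values at 45 or above and the rest at least 2, the sum is at least 10 + 43k.
Since the sum is 111, we need 43k ≤ 101, i.e. k ≤ 2.
k = 2 is achieved by 2 values at 45 and 3 at 2, total 96; add 15 to one value (staying below 45) to reach 111.

2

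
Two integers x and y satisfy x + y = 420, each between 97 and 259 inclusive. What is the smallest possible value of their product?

Since x + y is fixed, pushing one of them to its bound minimizes the product.
The extreme feasible split is x = 161, y = 259, giving xy = 41699.

41699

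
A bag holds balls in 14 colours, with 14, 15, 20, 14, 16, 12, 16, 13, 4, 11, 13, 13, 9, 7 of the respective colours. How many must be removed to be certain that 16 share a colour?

171

In the worst case you take as many as possible of each colour without reaching 16: 14 + 15 + 15 + 14 + 15 + 12 + 15 + 13 + 4 + 11 + 13 + 13 + 9 + 7 = 170.
The next one must give 16 of some colour, so 170 + 1 = 171.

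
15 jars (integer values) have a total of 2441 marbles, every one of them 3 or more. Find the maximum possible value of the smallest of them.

The 15 values sum to 2441, so their minimum is at most ⌊2441/15⌋ = 162.
Equality holds with 4 values of 162 and 11 values of 163.

162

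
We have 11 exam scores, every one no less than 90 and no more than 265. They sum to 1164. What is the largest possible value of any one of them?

To make one score as large as possible, make the other 10 as small as possible.
The other 10 contribute at least 10 × 90 = 900, leaving at most 1164 − 900 = 264.
Since 264 ≤ 265, this is achievable: one at 264 and 10 at 90.

264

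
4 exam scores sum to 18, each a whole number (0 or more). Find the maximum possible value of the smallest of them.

The average is 18/4 < 5, so some value is ≤ 4.
Achievable: 2 of them at 4 and 2 at 5 total 18.

4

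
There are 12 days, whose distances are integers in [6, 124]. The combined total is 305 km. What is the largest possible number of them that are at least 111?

With k values at 111 or above and the rest at least 6, the sum is at least 72 + 105k.
Since the sum is 305, we need 105k ≤ 233, i.e. k ≤ 2.
k = 2 is achieved by 2 values at 111 and 10 at 6, total 282; add 23 to one value (staying below 111) to reach 305.

2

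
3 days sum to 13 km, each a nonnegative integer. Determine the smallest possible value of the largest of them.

Some value must be at least ⌈13/3⌉ = 5, since 3 × 4 = 12 < 13.
Taking 2 copies of 4 and 1 copy of 5 gives exactly 13, so 5 is attained.

5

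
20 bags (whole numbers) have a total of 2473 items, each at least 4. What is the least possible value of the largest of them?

Some value must be at least ⌈2473/20⌉ = 124, since 20 × 123 = 2460 < 2473.
Equality holds with 13 values of 124 and 7 values of 123.

124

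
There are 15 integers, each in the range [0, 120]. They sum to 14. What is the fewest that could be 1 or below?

If only k of them are at most 1, the other 15 − k are at least 2, so the total is at least (15 − k)·2 + k·0.
This is ≤ 14, so (15 − k)·2 + 0k ≤ 14, which gives k ≥ 8.
Exactly 8 works: 8 values at 0 and 7 at 2 total 14.

8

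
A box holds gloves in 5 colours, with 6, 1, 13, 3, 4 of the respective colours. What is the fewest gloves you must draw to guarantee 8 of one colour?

22

In the worst case you take as many as possible of each colour without reaching 8: 6 + 1 + 7 + 3 + 4 = 21.
The next one must give 8 of some colour, so 21 + 1 = 22.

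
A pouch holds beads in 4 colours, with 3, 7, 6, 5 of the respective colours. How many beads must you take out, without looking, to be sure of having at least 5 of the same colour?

16

In the worst case you take as many as possible of each colour without reaching 5: 3 + 4 + 4 + 4 = 15.
The next one must give 5 of some colour, so 15 + 1 = 16.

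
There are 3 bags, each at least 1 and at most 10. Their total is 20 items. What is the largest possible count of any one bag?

10

Maximizing one value means minimizing the remaining 2.
The other 2 contribute at least 2 × 1 = 2, leaving at most 20 − 2 = 18.
But each bag is capped at 10, so the maximum is 10.
Achievable: one at 10 and the other 2 totalling 10, which fits since 2 × 1 ≤ 10 ≤ 2 × 10.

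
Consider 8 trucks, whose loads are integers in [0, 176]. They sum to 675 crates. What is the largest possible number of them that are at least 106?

6

If k of the values are ≥ 106, the total is ≥ 106k + 0(8 − k).
Setting 106k + 0(8 − k) ≤ 675 gives 106k ≤ 675, so k ≤ 6.
k = 6 is achieved by 6 values at 106 and 2 at 0, total 636; add 39 to one value (staying below 106) to reach 675.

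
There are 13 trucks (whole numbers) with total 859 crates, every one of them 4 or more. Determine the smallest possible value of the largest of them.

67

Some value must be at least ⌈859/13⌉ = 67, since 13 × 66 = 858 < 859.
Achievable: 1 of them at 67 and 12 at 66 total 859.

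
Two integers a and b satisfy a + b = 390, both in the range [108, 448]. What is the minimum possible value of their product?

ab = a(390 − a) is concave in a, so over [108, 282] it is minimized at an endpoint.
At the endpoint a = 108, b = 390 − 108 = 282, so ab = 108 × 282 = 30456.

30456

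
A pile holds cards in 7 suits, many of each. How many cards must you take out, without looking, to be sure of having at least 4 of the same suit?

You could draw 3 of every suit without reaching 4 of any — 21 in all.
One more forces 4 of some suit, so 21 + 1 = 22.

22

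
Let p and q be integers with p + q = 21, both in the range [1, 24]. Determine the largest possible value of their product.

pq = p(21 − p) is maximized when p is as near 21/2 as the bounds allow.
Taking p = 10 and q = 11 (both in [1, 24]) gives pq = 110.

110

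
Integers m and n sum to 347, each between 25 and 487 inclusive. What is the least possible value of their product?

Since m + n is fixed, pushing one of them to its bound minimizes the product.
The extreme feasible split is m = 25, n = 322, giving mn = 8050.

8050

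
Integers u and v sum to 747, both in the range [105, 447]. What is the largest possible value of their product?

For a fixed sum, the product uv is largest when u and v are as close as possible.
Taking u = 373 and v = 374 (both in [105, 447]) gives uv = 139502.

139502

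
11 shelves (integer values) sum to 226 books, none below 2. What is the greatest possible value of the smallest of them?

20

The 11 values sum to 226, so their minimum is at most ⌊226/11⌋ = 20.
Achievable: 5 of them at 20 and 6 at 21 total 226.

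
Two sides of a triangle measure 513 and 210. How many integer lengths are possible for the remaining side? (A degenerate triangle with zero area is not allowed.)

419

The triangle inequality gives |513 − 210| < c < 513 + 210, i.e. 303 < c < 723.
So c can be any integer from 304 to 722: 419 values.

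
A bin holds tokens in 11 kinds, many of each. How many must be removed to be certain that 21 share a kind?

In the worst case you draw 20 of each of the 11 kinds: 11 × 20 = 220.
One more forces 21 of some kind, so 220 + 1 = 221.

221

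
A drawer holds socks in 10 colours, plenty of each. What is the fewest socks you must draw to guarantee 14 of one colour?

131

In the worst case you draw 13 of each of the 10 colours: 10 × 13 = 130.
One more forces 14 of some colour, so 130 + 1 = 131.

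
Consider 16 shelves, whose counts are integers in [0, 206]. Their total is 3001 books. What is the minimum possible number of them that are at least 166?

9

If only k of them are at least 166, the other 16 − k are at most 165, so the total is at most k·206 + (16 − k)·165.
This must reach 3001, so k·206 + (16 − k)·165 ≥ 3001, giving k ≥ 9.
Exactly 9 works: 9 values at 206 and 7 at 165 total 3009; lower one of the high values by 8 (still ≥ 166) to hit 3001.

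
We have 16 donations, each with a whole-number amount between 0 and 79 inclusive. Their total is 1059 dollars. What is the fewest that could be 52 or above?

9

If only k of them are at least 52, the other 16 − k are at most 51, so the total is at most k·79 + (16 − k)·51.
This must reach 1059, so k·79 + (16 − k)·51 ≥ 1059, giving k ≥ 9.
Exactly 9 works: 9 values at 79 and 7 at 51 total 1068; lower one of the high values by 9 (still ≥ 52) to hit 1059.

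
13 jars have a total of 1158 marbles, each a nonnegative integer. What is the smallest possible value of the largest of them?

90

The average is 1158/13 > 89, so not all 13 can be 89 or less; the largest is ≥ 90.
Achievable: 1 of them at 90 and 12 at 89 total 1158.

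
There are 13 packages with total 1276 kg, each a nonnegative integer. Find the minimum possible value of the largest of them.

If every one of the 13 were at most 98, the total would be at most 13 × 98 = 1274 < 1276.
Equality holds with 2 values of 99 and 11 values of 98.

99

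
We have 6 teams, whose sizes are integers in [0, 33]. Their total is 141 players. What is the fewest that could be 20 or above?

Suppose at most 6 − j of them reach 20; then j values are ≤ 19 and the rest ≤ 33.
The total is then ≤ 19·j + 33·(6 − j) = 198 − 14j. For this to be ≥ 141 we need j ≤ 4, so at least 6 − 4 = 2 must reach 20.
Exactly 2 works: 2 values at 33 and 4 at 19 total 142; lower one of the high values by 1 (still ≥ 20) to hit 141.

2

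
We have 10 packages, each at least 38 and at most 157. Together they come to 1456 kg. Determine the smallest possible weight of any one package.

43

Minimizing one value means maximizing the remaining 9.
The other 9 contribute at most 9 × 157 = 1413, leaving at least 1456 − 1413 = 43.
Since 43 ≥ 38, this is achievable: one at 43 and 9 at 157.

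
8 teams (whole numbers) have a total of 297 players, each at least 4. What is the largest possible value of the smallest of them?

37

The average is 297/8 < 38, so some value is ≤ 37.
Taking 7 copies of 37 and 1 copy of 38 gives exactly 297, so 37 is attained.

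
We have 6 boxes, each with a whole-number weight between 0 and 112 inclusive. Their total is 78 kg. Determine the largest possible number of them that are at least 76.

With k values at 76 or above and the rest at least 0, the sum is at least 0 + 76k.
Since the sum is 78, we need 76k ≤ 78, i.e. k ≤ 1.
k = 1 is achieved by 1 value at 76 and 5 at 0, total 76; add 2 to one value (staying below 76) to reach 78.

1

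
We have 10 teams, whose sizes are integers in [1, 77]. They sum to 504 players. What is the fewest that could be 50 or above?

Suppose at most 10 − j of them reach 50; then j values are ≤ 49 and the rest ≤ 77.
The total is then ≤ 49·j + 77·(10 − j) = 770 − 28j. For this to be ≥ 504 we need j ≤ 9, so at least 10 − 9 = 1 must reach 50.
Exactly 1 works: 1 value at 77 and 9 at 49 total 518; lower one of the high values by 14 (still ≥ 50) to hit 504.

1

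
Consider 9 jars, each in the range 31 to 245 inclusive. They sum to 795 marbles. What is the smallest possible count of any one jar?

31

Minimizing one value means maximizing the remaining 8.
The other 8 can take up 8 × 245 = 1960 ≥ 795 − 31, so one jar can sit at its floor of 31.
Achievable: one at 31 and the other 8 totalling 764, which fits since 8 × 31 ≤ 764 ≤ 8 × 245.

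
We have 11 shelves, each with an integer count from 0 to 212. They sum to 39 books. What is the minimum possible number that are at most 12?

Each value above 12 is at least 13, contributing at least 13 − 0 = 13 above the floor 0.
The sum exceeds the floor total 0 by 39, so at most ⌊39/13⌋ = 3 exceed 12, and at least 8 are ≤ 12.
Exactly 8 works: 8 values at 0 and 3 at 13 total 39.

8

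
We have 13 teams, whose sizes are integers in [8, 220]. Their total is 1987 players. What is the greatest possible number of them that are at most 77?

Each value at 77 or below falls at least 220 − 77 = 143 short of the ceiling 220.
The ceiling total is 13 × 220 = 2860, and we need 1987, so at most ⌊(2860 − 1987)/143⌋ = 6 can be that low.
k = 6 is achieved by 6 values at 77 and 7 at 220, total 2002; lower one of the 220's by 15 (still > 77) to reach 1987.

6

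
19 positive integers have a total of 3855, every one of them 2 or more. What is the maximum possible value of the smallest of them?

The 19 values sum to 3855, so their minimum is at most ⌊3855/19⌋ = 202.
Equality holds with 2 values of 202 and 17 values of 203.

202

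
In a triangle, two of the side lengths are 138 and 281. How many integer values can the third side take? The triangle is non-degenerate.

275

The triangle inequality gives |138 − 281| < c < 138 + 281, i.e. 143 < c < 419.
So c can be any integer from 144 to 418: 275 values.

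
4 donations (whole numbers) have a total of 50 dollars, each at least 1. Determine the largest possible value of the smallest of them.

The 4 values sum to 50, so their minimum is at most ⌊50/4⌋ = 12.
Taking 2 copies of 12 and 2 copies of 13 gives exactly 50, so 12 is attained.

12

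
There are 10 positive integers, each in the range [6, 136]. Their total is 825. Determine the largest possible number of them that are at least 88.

9

With k values at 88 or above and the rest at least 6, the sum is at least 60 + 82k.
Since the sum is 825, we need 82k ≤ 765, i.e. k ≤ 9.
k = 9 is achieved by 9 values at 88 and 1 at 6, total 798; add 27 to one value (staying below 88) to reach 825.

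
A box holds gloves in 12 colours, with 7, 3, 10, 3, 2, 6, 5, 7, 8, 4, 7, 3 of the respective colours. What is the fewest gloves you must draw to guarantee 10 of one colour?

In the worst case you take as many as possible of each colour without reaching 10: 7 + 3 + 9 + 3 + 2 + 6 + 5 + 7 + 8 + 4 + 7 + 3 = 64.
The next one must give 10 of some colour, so 64 + 1 = 65.

65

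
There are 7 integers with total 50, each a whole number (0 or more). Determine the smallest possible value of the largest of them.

If every one of the 7 were at most 7, the total would be at most 7 × 7 = 49 < 50.
Equality holds with 1 value of 8 and 6 values of 7.

8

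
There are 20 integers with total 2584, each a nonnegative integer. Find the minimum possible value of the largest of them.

The 20 values sum to 2584, so their maximum is at least ⌈2584/20⌉ = 130.
Equality holds with 4 values of 130 and 16 values of 129.

130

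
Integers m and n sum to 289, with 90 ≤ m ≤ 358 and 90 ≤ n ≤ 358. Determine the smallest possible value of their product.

For a fixed sum, mn is smallest when m and n are as far apart as possible.
At the endpoint m = 90, n = 289 − 90 = 199, so mn = 90 × 199 = 17910.

17910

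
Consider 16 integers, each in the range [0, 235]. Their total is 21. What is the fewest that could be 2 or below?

9

Let j be the number exceeding 2. Then the total is ≥ 3·j + 0·(16 − j) = 0 + 3j.
So 3j ≤ 21 and j ≤ 7; hence at least 16 − 7 = 9 are ≤ 2.
Exactly 9 works: 9 values at 0 and 7 at 3 total 21.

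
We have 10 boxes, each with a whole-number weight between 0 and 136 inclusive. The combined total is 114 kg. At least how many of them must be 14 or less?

If only k of them are at most 14, the other 10 − k are at least 15, so the total is at least (10 − k)·15 + k·0.
This is ≤ 114, so (10 − k)·15 + 0k ≤ 114, which gives k ≥ 3.
Exactly 3 works: 3 values at 0 and 7 at 15 total 105; raise one of the low values by 9 (still ≤ 14) to hit 114.

3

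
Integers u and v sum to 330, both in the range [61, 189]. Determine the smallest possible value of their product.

26649

uv = u(330 − u) is concave in u, so over [141, 189] it is minimized at an endpoint.
At the endpoint u = 141, v = 330 − 141 = 189, so uv = 141 × 189 = 26649.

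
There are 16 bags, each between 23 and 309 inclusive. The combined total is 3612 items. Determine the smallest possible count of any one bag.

To make one bag as small as possible, make the other 15 as large as possible.
The other 15 can take up 15 × 309 = 4635 ≥ 3612 − 23, so one bag can sit at its floor of 23.
Achievable: one at 23 and the other 15 totalling 3589, which fits since 15 × 23 ≤ 3589 ≤ 15 × 309.

23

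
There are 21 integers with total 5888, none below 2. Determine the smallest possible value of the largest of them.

281

If every one of the 21 were at most 280, the total would be at most 21 × 280 = 5880 < 5888.
Equality holds with 8 values of 281 and 13 values of 280.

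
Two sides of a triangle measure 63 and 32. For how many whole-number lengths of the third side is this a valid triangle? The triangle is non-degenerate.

63

The triangle inequality gives |63 − 32| < c < 63 + 32, i.e. 31 < c < 95.
So c can be any integer from 32 to 94: 63 values.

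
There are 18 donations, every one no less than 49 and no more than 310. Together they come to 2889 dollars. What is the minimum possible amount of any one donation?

49

Minimizing one value means maximizing the remaining 17.
The other 17 can take up 17 × 310 = 5270 ≥ 2889 − 49, so one donation can sit at its floor of 49.
Achievable: one at 49 and the other 17 totalling 2840, which fits since 17 × 49 ≤ 2840 ≤ 17 × 310.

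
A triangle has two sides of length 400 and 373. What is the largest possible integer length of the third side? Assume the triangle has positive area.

The third side must be less than 400 + 373 = 773.
The largest integer below 773 is 772.

772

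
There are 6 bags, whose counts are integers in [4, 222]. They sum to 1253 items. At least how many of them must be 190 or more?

Each value short of 190 is at most 189, costing at least 222 − 189 = 33 against the maximum total of 1332.
We can afford to lose at most 1332 − 1253 = 79, so at most ⌊79/33⌋ = 2 fall short, and at least 4 are ≥ 190.
Exactly 4 works: 4 values at 222 and 2 at 189 total 1266; lower one of the high values by 13 (still ≥ 190) to hit 1253.

4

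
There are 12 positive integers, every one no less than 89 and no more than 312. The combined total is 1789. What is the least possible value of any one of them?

89

Minimizing one value means maximizing the remaining 11.
The other 11 can take up 11 × 312 = 3432 ≥ 1789 − 89, so one integer can sit at its floor of 89.
Achievable: one at 89 and the other 11 totalling 1700, which fits since 11 × 89 ≤ 1700 ≤ 11 × 312.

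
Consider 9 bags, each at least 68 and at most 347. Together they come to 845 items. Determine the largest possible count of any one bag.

301

Maximizing one value means minimizing the remaining 8.
The other 8 contribute at least 8 × 68 = 544, leaving at most 845 − 544 = 301.
Since 301 ≤ 347, this is achievable: one at 301 and 8 at 68.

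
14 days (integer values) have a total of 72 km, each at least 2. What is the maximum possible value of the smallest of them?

5

The 14 values sum to 72, so their minimum is at most ⌊72/14⌋ = 5.
Taking 12 copies of 5 and 2 copies of 6 gives exactly 72, so 5 is attained.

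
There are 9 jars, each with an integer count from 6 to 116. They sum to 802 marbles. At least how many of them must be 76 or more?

4

If only k of them are at least 76, the other 9 − k are at most 75, so the total is at most k·116 + (9 − k)·75.
This must reach 802, so k·116 + (9 − k)·75 ≥ 802, giving k ≥ 4.
Exactly 4 works: 4 values at 116 and 5 at 75 total 839; lower one of the high values by 37 (still ≥ 76) to hit 802.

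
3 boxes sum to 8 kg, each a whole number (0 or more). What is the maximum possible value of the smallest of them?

2

The average is 8/3 < 3, so some value is ≤ 2.
Taking 1 copy of 2 and 2 copies of 3 gives exactly 8, so 2 is attained.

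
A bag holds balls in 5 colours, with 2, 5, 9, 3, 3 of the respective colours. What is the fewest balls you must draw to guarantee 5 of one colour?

In the worst case you take as many as possible of each colour without reaching 5: 2 + 4 + 4 + 3 + 3 = 16.
The next one must give 5 of some colour, so 16 + 1 = 17.

17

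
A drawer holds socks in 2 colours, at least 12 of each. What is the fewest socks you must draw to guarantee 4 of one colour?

In the worst case you draw 3 of each of the 2 colours: 2 × 3 = 6.
One more forces 4 of some colour, so 6 + 1 = 7.

7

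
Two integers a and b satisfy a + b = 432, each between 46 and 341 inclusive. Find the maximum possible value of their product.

46656

ab = a(432 − a) is maximized when a is as near 432/2 as the bounds allow.
Taking a = 216 and b = 216 (both in [46, 341]) gives ab = 46656.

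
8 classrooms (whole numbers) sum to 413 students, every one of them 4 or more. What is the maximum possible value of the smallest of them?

The average is 413/8 < 52, so some value is ≤ 51.
Achievable: 3 of them at 51 and 5 at 52 total 413.

51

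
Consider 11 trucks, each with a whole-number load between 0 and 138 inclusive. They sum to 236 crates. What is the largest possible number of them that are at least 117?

2

Suppose k of them are at least 117. Those contribute at least 117 each and the other 11 − k at least 0 each.
So the total is at least 117k + 0(11 − k) = 0 + 117k. This must be ≤ 236, giving k ≤ 2.
k = 2 is achieved by 2 values at 117 and 9 at 0, total 234; add 2 to one value (staying below 117) to reach 236.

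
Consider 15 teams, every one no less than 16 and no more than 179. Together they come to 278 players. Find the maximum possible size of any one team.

54

To make one team as large as possible, make the other 14 as small as possible.
The other 14 contribute at least 14 × 16 = 224, leaving at most 278 − 224 = 54.
Since 54 ≤ 179, this is achievable: one at 54 and 14 at 16.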